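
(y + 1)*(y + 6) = y^2 + 7*y + 6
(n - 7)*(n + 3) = n^2 - 4*n - 21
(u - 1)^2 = u^2 - 2*u + 1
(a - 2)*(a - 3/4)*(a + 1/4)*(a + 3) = a^4 + a^3/2 - 107*a^2/16 + 45*a/16 + 9/8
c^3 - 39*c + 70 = (c - 5)*(c - 2)*(c + 7)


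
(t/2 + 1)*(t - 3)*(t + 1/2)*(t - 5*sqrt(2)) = t^4/2 - 5*sqrt(2)*t^3/2 - t^3/4 - 13*t^2/4 + 5*sqrt(2)*t^2/4 - 3*t/2 + 65*sqrt(2)*t/4 + 15*sqrt(2)/2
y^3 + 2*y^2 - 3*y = y*(y - 1)*(y + 3)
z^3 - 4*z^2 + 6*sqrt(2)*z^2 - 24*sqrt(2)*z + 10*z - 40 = (z - 4)*(z + sqrt(2))*(z + 5*sqrt(2))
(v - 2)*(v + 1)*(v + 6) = v^3 + 5*v^2 - 8*v - 12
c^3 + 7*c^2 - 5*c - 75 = (c - 3)*(c + 5)^2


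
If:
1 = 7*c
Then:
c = 1/7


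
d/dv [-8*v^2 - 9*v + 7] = -16*v - 9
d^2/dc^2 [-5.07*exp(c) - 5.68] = -5.07*exp(c)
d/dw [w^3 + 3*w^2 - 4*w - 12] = 3*w^2 + 6*w - 4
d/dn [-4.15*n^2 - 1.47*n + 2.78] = -8.3*n - 1.47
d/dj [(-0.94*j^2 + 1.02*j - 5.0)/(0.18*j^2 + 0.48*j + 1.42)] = (-0.6348*j^2 - 0.8696*j + 3.8484)/(0.0324*j^4 + 0.1728*j^3 + 0.7416*j^2 + 1.3632*j + 2.0164)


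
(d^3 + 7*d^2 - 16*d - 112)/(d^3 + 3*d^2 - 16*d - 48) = (d + 7)/(d + 3)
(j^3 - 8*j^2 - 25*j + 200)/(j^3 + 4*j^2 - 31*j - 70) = (j^2 - 3*j - 40)/(j^2 + 9*j + 14)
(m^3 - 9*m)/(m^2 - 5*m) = (m^2 - 9)/(m - 5)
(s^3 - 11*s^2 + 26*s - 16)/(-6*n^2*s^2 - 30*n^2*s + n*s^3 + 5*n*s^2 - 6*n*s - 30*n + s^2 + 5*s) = (-s^3 + 11*s^2 - 26*s + 16)/(6*n^2*s^2 + 30*n^2*s - n*s^3 - 5*n*s^2 + 6*n*s + 30*n - s^2 - 5*s)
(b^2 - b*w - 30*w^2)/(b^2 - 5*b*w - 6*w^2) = (b + 5*w)/(b + w)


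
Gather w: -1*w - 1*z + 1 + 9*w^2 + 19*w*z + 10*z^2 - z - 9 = 9*w^2 + w*(19*z - 1) + 10*z^2 - 2*z - 8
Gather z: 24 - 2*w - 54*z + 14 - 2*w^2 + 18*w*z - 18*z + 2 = -2*w^2 - 2*w + z*(18*w - 72) + 40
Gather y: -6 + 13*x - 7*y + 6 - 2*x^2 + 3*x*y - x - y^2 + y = -2*x^2 + 12*x - y^2 + y*(3*x - 6)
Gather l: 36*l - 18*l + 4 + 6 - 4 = 18*l + 6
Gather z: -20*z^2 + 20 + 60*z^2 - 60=40*z^2 - 40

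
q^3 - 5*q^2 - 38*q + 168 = (q - 7)*(q - 4)*(q + 6)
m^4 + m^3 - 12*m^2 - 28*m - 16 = (m - 4)*(m + 1)*(m + 2)^2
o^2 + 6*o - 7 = (o - 1)*(o + 7)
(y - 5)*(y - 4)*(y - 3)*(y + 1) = y^4 - 11*y^3 + 35*y^2 - 13*y - 60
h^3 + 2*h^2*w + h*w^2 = h*(h + w)^2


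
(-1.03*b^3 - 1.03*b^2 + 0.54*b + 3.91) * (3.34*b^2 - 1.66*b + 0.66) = -3.4402*b^5 - 1.7304*b^4 + 2.8336*b^3 + 11.4832*b^2 - 6.1342*b + 2.5806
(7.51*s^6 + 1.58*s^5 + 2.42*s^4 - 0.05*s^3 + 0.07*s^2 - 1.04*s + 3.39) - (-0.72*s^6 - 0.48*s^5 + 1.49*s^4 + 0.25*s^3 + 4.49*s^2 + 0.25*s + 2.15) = 8.23*s^6 + 2.06*s^5 + 0.93*s^4 - 0.3*s^3 - 4.42*s^2 - 1.29*s + 1.24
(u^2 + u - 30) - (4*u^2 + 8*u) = -3*u^2 - 7*u - 30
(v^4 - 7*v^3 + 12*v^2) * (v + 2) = v^5 - 5*v^4 - 2*v^3 + 24*v^2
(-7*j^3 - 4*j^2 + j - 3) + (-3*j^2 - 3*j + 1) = -7*j^3 - 7*j^2 - 2*j - 2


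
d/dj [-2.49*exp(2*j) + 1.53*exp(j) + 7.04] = (1.53 - 4.98*exp(j))*exp(j)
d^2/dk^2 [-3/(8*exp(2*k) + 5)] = (480 - 768*exp(2*k))*exp(2*k)/(8*exp(2*k) + 5)^3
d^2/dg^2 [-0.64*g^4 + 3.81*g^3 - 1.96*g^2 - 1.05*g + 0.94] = -7.68*g^2 + 22.86*g - 3.92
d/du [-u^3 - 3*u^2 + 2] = 3*u*(-u - 2)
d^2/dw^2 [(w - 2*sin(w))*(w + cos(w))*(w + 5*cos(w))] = 2*w^2*sin(w) - 6*w^2*cos(w) - 24*w*sin(w) + 24*w*sin(2*w) - 8*w*cos(w) - 10*w*cos(2*w) + 6*w - 3*sin(w)/2 - 10*sin(2*w) + 45*sin(3*w)/2 + 12*cos(w) - 24*cos(2*w)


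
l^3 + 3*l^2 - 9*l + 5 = (l - 1)^2*(l + 5)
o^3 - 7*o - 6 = (o - 3)*(o + 1)*(o + 2)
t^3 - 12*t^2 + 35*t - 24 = (t - 8)*(t - 3)*(t - 1)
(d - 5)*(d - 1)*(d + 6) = d^3 - 31*d + 30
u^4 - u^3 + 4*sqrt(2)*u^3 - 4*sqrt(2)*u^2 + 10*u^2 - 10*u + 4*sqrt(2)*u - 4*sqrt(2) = (u - 1)*(u + sqrt(2))^2*(u + 2*sqrt(2))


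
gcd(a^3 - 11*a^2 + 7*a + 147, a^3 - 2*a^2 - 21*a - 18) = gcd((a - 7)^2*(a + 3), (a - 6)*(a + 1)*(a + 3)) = a + 3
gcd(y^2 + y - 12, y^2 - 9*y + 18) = y - 3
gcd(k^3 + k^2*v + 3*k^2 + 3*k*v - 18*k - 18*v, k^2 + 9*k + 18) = k + 6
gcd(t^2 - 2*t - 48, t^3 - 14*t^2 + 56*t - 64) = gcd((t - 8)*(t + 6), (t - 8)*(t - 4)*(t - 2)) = t - 8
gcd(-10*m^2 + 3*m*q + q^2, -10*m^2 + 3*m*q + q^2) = -10*m^2 + 3*m*q + q^2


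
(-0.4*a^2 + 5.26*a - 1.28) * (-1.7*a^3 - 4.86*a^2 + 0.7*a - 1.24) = 0.68*a^5 - 6.998*a^4 - 23.6676*a^3 + 10.3988*a^2 - 7.4184*a + 1.5872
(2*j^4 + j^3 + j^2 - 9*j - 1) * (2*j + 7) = 4*j^5 + 16*j^4 + 9*j^3 - 11*j^2 - 65*j - 7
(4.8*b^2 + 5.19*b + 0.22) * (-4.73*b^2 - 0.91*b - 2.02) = -22.704*b^4 - 28.9167*b^3 - 15.4595*b^2 - 10.684*b - 0.4444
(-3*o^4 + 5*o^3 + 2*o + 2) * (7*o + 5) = -21*o^5 + 20*o^4 + 25*o^3 + 14*o^2 + 24*o + 10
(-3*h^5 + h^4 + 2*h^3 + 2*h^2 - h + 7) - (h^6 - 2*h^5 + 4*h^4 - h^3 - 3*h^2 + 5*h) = -h^6 - h^5 - 3*h^4 + 3*h^3 + 5*h^2 - 6*h + 7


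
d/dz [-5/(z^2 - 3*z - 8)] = 5*(2*z - 3)/(-z^2 + 3*z + 8)^2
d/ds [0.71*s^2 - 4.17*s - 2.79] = 1.42*s - 4.17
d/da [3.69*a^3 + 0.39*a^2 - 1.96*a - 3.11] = 11.07*a^2 + 0.78*a - 1.96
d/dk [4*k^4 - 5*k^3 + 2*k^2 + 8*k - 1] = 16*k^3 - 15*k^2 + 4*k + 8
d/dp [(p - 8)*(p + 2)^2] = (p + 2)*(3*p - 14)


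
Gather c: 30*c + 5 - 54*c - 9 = -24*c - 4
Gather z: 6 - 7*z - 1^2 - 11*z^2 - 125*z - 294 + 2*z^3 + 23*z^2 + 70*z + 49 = 2*z^3 + 12*z^2 - 62*z - 240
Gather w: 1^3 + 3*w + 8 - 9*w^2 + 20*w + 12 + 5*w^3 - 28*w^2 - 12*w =5*w^3 - 37*w^2 + 11*w + 21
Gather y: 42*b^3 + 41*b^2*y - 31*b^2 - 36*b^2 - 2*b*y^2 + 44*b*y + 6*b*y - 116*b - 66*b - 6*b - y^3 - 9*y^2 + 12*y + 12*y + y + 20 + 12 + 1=42*b^3 - 67*b^2 - 188*b - y^3 + y^2*(-2*b - 9) + y*(41*b^2 + 50*b + 25) + 33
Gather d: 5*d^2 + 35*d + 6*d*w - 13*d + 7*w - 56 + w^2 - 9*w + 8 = 5*d^2 + d*(6*w + 22) + w^2 - 2*w - 48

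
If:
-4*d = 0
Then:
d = 0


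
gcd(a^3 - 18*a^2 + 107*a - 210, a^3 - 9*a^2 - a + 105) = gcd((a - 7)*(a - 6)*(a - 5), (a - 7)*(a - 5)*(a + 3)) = a^2 - 12*a + 35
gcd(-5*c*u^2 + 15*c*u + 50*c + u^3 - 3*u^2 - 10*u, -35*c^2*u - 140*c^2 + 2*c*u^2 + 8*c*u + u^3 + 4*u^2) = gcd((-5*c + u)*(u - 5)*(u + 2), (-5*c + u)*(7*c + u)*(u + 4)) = -5*c + u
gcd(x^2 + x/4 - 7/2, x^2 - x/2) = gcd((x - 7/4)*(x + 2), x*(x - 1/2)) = 1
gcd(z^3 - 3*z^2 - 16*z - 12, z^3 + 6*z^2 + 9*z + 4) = z + 1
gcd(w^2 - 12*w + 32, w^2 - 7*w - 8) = w - 8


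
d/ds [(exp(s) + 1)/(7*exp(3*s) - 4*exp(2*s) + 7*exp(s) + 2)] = (-(exp(s) + 1)*(21*exp(2*s) - 8*exp(s) + 7) + 7*exp(3*s) - 4*exp(2*s) + 7*exp(s) + 2)*exp(s)/(7*exp(3*s) - 4*exp(2*s) + 7*exp(s) + 2)^2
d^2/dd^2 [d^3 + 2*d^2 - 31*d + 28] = 6*d + 4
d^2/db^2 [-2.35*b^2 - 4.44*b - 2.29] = -4.70000000000000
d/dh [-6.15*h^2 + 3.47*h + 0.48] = 3.47 - 12.3*h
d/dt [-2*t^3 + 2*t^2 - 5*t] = -6*t^2 + 4*t - 5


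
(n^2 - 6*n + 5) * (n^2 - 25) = n^4 - 6*n^3 - 20*n^2 + 150*n - 125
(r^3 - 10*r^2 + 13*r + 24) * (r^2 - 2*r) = r^5 - 12*r^4 + 33*r^3 - 2*r^2 - 48*r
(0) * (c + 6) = 0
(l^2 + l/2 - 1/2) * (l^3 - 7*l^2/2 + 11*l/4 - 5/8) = l^5 - 3*l^4 + l^3/2 + 5*l^2/2 - 27*l/16 + 5/16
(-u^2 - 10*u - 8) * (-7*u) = 7*u^3 + 70*u^2 + 56*u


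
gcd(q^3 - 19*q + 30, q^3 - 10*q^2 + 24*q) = 1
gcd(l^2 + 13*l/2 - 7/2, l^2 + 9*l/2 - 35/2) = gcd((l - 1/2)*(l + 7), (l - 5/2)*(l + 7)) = l + 7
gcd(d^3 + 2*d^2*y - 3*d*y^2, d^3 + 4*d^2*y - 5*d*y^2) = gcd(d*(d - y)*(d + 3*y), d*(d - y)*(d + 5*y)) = -d^2 + d*y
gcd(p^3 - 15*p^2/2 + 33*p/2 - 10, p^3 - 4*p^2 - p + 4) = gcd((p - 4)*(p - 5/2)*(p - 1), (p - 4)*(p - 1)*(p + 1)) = p^2 - 5*p + 4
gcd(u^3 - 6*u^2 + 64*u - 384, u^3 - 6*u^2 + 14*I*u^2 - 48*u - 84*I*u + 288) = u^2 + u*(-6 + 8*I) - 48*I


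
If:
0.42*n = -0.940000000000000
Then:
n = -2.24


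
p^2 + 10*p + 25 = (p + 5)^2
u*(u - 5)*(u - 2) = u^3 - 7*u^2 + 10*u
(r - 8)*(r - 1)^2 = r^3 - 10*r^2 + 17*r - 8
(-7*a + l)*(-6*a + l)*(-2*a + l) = -84*a^3 + 68*a^2*l - 15*a*l^2 + l^3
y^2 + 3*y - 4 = (y - 1)*(y + 4)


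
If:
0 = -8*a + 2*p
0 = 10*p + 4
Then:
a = -1/10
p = -2/5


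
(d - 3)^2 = d^2 - 6*d + 9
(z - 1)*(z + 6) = z^2 + 5*z - 6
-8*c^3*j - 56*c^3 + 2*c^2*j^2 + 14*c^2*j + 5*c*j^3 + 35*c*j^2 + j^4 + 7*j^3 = (-c + j)*(2*c + j)*(4*c + j)*(j + 7)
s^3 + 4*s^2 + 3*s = s*(s + 1)*(s + 3)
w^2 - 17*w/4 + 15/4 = (w - 3)*(w - 5/4)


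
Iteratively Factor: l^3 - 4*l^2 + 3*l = (l - 3)*(l^2 - l) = (l - 3)*(l - 1)*(l)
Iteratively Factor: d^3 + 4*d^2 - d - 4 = (d + 4)*(d^2 - 1) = (d + 1)*(d + 4)*(d - 1)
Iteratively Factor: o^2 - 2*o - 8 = (o + 2)*(o - 4)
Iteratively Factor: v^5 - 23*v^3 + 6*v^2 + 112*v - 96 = (v + 4)*(v^4 - 4*v^3 - 7*v^2 + 34*v - 24) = (v - 2)*(v + 4)*(v^3 - 2*v^2 - 11*v + 12) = (v - 2)*(v - 1)*(v + 4)*(v^2 - v - 12) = (v - 2)*(v - 1)*(v + 3)*(v + 4)*(v - 4)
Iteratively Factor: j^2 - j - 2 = (j - 2)*(j + 1)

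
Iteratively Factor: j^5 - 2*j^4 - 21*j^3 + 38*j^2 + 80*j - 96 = (j + 4)*(j^4 - 6*j^3 + 3*j^2 + 26*j - 24) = (j - 1)*(j + 4)*(j^3 - 5*j^2 - 2*j + 24) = (j - 1)*(j + 2)*(j + 4)*(j^2 - 7*j + 12) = (j - 4)*(j - 1)*(j + 2)*(j + 4)*(j - 3)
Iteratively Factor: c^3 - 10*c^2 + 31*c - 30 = (c - 2)*(c^2 - 8*c + 15) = (c - 5)*(c - 2)*(c - 3)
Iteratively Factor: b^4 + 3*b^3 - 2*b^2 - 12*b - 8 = (b - 2)*(b^3 + 5*b^2 + 8*b + 4) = (b - 2)*(b + 2)*(b^2 + 3*b + 2) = (b - 2)*(b + 2)^2*(b + 1)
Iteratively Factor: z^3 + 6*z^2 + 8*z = (z + 2)*(z^2 + 4*z) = z*(z + 2)*(z + 4)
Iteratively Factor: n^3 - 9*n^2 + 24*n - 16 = (n - 4)*(n^2 - 5*n + 4) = (n - 4)^2*(n - 1)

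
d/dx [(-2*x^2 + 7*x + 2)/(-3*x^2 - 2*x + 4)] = (25*x^2 - 4*x + 32)/(9*x^4 + 12*x^3 - 20*x^2 - 16*x + 16)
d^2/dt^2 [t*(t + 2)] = 2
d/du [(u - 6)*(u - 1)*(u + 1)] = 3*u^2 - 12*u - 1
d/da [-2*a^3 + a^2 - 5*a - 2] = -6*a^2 + 2*a - 5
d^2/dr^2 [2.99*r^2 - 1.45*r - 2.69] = 5.98000000000000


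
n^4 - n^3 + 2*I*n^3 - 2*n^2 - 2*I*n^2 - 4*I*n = n*(n - 2)*(n + 1)*(n + 2*I)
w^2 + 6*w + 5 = (w + 1)*(w + 5)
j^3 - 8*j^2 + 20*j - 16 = (j - 4)*(j - 2)^2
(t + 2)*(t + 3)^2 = t^3 + 8*t^2 + 21*t + 18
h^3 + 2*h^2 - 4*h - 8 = (h - 2)*(h + 2)^2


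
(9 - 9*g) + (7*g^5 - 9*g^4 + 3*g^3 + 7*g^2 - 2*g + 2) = 7*g^5 - 9*g^4 + 3*g^3 + 7*g^2 - 11*g + 11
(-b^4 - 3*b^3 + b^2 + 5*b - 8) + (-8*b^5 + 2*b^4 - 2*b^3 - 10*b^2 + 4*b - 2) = -8*b^5 + b^4 - 5*b^3 - 9*b^2 + 9*b - 10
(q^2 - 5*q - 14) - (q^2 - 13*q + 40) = 8*q - 54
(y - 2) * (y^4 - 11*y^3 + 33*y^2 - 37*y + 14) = y^5 - 13*y^4 + 55*y^3 - 103*y^2 + 88*y - 28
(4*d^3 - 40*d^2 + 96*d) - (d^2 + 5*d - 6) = 4*d^3 - 41*d^2 + 91*d + 6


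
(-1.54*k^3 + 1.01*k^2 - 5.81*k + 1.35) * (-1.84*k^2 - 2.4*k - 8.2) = 2.8336*k^5 + 1.8376*k^4 + 20.8944*k^3 + 3.178*k^2 + 44.402*k - 11.07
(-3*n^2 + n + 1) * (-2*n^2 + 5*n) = 6*n^4 - 17*n^3 + 3*n^2 + 5*n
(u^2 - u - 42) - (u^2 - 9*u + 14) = 8*u - 56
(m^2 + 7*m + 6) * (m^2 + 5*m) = m^4 + 12*m^3 + 41*m^2 + 30*m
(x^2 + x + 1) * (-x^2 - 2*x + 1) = -x^4 - 3*x^3 - 2*x^2 - x + 1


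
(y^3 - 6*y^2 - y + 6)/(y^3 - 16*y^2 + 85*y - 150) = (y^2 - 1)/(y^2 - 10*y + 25)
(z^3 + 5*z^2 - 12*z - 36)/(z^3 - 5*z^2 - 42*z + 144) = (z + 2)/(z - 8)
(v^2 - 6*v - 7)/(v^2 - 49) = (v + 1)/(v + 7)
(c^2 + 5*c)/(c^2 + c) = (c + 5)/(c + 1)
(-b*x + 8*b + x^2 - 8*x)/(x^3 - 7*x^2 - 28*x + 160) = (-b + x)/(x^2 + x - 20)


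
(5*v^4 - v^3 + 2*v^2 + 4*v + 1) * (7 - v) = -5*v^5 + 36*v^4 - 9*v^3 + 10*v^2 + 27*v + 7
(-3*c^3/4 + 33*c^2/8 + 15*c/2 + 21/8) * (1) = -3*c^3/4 + 33*c^2/8 + 15*c/2 + 21/8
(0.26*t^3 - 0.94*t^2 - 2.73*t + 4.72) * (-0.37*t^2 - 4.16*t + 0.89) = -0.0962*t^5 - 0.7338*t^4 + 5.1519*t^3 + 8.7738*t^2 - 22.0649*t + 4.2008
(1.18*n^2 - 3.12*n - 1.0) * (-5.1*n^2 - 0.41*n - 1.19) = -6.018*n^4 + 15.4282*n^3 + 4.975*n^2 + 4.1228*n + 1.19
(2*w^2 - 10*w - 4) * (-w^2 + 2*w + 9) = -2*w^4 + 14*w^3 + 2*w^2 - 98*w - 36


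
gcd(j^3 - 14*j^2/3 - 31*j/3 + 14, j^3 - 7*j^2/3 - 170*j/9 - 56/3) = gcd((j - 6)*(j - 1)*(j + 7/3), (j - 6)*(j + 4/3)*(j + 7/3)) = j^2 - 11*j/3 - 14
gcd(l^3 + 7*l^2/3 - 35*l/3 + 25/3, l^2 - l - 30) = l + 5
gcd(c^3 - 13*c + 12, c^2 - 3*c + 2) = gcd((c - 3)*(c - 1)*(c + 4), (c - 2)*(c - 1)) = c - 1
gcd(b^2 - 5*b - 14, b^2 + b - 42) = 1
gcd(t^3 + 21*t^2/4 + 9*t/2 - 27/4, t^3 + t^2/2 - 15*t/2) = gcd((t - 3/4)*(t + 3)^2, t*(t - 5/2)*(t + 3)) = t + 3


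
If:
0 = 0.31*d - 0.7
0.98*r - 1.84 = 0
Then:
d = 2.26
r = 1.88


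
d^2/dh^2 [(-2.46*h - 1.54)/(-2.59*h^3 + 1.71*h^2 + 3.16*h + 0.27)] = (99.011556*h^5 + 58.595124*h^4 - 54.474276*h^3 - 27.961836*h^2 + 49.576104*h + 25.135868)/(17.373979*h^9 - 34.412553*h^8 - 40.872531*h^7 + 73.538172*h^6 + 57.042462*h^5 - 40.335921*h^4 - 39.741895*h^3 - 8.462313*h^2 - 0.691092*h - 0.019683)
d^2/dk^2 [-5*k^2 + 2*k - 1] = -10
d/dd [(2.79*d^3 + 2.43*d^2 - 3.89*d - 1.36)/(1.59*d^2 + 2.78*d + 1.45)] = (4.4361*d^4 + 15.5124*d^3 + 25.077*d^2 + 11.3718*d - 1.8597)/(2.5281*d^4 + 8.8404*d^3 + 12.3394*d^2 + 8.062*d + 2.1025)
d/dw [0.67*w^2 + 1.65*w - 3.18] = 1.34*w + 1.65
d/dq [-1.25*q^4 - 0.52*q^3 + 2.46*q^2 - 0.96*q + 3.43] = -5.0*q^3 - 1.56*q^2 + 4.92*q - 0.96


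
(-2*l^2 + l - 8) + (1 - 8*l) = -2*l^2 - 7*l - 7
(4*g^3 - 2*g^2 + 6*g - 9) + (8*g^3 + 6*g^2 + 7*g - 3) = 12*g^3 + 4*g^2 + 13*g - 12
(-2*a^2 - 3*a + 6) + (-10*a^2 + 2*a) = -12*a^2 - a + 6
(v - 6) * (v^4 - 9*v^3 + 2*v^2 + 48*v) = v^5 - 15*v^4 + 56*v^3 + 36*v^2 - 288*v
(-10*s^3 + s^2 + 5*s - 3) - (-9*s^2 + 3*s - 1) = -10*s^3 + 10*s^2 + 2*s - 2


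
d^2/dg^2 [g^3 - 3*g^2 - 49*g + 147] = 6*g - 6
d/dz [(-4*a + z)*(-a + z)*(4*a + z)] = -16*a^2 - 2*a*z + 3*z^2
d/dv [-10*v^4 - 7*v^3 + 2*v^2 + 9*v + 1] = -40*v^3 - 21*v^2 + 4*v + 9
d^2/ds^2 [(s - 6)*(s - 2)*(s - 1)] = 6*s - 18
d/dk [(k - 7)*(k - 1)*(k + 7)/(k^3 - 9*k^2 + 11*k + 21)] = 8*(-k^2 + k - 4)/(k^4 - 4*k^3 - 2*k^2 + 12*k + 9)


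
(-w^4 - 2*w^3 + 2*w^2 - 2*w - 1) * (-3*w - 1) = 3*w^5 + 7*w^4 - 4*w^3 + 4*w^2 + 5*w + 1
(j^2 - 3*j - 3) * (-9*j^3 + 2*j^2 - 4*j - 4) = -9*j^5 + 29*j^4 + 17*j^3 + 2*j^2 + 24*j + 12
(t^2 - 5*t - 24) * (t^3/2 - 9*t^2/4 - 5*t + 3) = t^5/2 - 19*t^4/4 - 23*t^3/4 + 82*t^2 + 105*t - 72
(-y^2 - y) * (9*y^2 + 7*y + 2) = -9*y^4 - 16*y^3 - 9*y^2 - 2*y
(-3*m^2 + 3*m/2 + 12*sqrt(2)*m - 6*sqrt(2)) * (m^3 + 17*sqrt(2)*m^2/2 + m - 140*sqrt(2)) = -3*m^5 - 27*sqrt(2)*m^4/2 + 3*m^4/2 + 27*sqrt(2)*m^3/4 + 201*m^3 - 201*m^2/2 + 432*sqrt(2)*m^2 - 3360*m - 216*sqrt(2)*m + 1680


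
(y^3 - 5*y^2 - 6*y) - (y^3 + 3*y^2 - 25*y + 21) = -8*y^2 + 19*y - 21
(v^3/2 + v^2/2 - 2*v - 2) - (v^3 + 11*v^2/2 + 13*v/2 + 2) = -v^3/2 - 5*v^2 - 17*v/2 - 4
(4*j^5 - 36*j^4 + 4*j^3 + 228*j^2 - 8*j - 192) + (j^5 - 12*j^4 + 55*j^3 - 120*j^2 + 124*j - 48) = 5*j^5 - 48*j^4 + 59*j^3 + 108*j^2 + 116*j - 240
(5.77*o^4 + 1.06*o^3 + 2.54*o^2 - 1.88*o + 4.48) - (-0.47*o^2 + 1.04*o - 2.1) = 5.77*o^4 + 1.06*o^3 + 3.01*o^2 - 2.92*o + 6.58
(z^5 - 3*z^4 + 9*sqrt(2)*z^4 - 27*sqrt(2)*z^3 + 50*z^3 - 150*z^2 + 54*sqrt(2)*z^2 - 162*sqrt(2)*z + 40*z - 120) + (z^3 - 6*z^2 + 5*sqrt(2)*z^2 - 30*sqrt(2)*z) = z^5 - 3*z^4 + 9*sqrt(2)*z^4 - 27*sqrt(2)*z^3 + 51*z^3 - 156*z^2 + 59*sqrt(2)*z^2 - 192*sqrt(2)*z + 40*z - 120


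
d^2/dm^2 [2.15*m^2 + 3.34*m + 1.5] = 4.30000000000000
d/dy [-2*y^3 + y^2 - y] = -6*y^2 + 2*y - 1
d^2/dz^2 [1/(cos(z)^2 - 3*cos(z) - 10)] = (4*sin(z)^4 - 51*sin(z)^2 - 75*cos(z)/4 - 9*cos(3*z)/4 + 9)/(sin(z)^2 + 3*cos(z) + 9)^3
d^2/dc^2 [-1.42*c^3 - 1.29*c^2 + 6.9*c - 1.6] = -8.52*c - 2.58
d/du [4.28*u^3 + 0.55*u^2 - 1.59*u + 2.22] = 12.84*u^2 + 1.1*u - 1.59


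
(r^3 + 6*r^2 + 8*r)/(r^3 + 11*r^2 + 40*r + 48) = r*(r + 2)/(r^2 + 7*r + 12)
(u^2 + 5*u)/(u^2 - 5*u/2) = 2*(u + 5)/(2*u - 5)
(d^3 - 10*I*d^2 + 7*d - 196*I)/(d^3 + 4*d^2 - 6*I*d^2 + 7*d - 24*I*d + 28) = (d^2 - 3*I*d + 28)/(d^2 + d*(4 + I) + 4*I)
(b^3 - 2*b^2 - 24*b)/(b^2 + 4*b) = b - 6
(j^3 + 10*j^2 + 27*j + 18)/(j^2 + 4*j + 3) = j + 6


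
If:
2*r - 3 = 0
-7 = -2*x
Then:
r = 3/2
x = 7/2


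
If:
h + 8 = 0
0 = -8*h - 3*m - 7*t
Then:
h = -8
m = 64/3 - 7*t/3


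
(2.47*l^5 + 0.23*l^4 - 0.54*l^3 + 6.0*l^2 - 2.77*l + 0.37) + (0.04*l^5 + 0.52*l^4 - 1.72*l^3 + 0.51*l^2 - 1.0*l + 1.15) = 2.51*l^5 + 0.75*l^4 - 2.26*l^3 + 6.51*l^2 - 3.77*l + 1.52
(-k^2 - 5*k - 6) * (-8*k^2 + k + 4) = 8*k^4 + 39*k^3 + 39*k^2 - 26*k - 24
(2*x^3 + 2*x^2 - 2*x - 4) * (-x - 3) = -2*x^4 - 8*x^3 - 4*x^2 + 10*x + 12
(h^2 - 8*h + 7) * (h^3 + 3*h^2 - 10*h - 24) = h^5 - 5*h^4 - 27*h^3 + 77*h^2 + 122*h - 168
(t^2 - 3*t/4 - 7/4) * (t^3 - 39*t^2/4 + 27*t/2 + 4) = t^5 - 21*t^4/2 + 305*t^3/16 + 175*t^2/16 - 213*t/8 - 7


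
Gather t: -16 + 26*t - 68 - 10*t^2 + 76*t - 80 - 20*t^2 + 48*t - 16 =-30*t^2 + 150*t - 180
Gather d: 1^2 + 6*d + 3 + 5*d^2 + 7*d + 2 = 5*d^2 + 13*d + 6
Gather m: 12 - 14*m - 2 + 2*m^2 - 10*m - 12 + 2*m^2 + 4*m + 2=4*m^2 - 20*m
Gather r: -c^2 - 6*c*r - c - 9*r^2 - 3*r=-c^2 - c - 9*r^2 + r*(-6*c - 3)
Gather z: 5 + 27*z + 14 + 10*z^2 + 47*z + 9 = 10*z^2 + 74*z + 28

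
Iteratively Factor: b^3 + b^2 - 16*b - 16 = (b + 1)*(b^2 - 16) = (b - 4)*(b + 1)*(b + 4)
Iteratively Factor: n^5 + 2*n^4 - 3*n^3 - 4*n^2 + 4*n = (n - 1)*(n^4 + 3*n^3 - 4*n) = (n - 1)*(n + 2)*(n^3 + n^2 - 2*n) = (n - 1)^2*(n + 2)*(n^2 + 2*n) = (n - 1)^2*(n + 2)^2*(n)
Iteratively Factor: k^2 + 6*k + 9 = (k + 3)*(k + 3)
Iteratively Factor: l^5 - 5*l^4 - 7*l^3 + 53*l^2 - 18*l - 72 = (l - 4)*(l^4 - l^3 - 11*l^2 + 9*l + 18) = (l - 4)*(l + 3)*(l^3 - 4*l^2 + l + 6) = (l - 4)*(l - 2)*(l + 3)*(l^2 - 2*l - 3) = (l - 4)*(l - 2)*(l + 1)*(l + 3)*(l - 3)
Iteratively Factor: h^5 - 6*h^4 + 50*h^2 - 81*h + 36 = (h - 4)*(h^4 - 2*h^3 - 8*h^2 + 18*h - 9) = (h - 4)*(h - 1)*(h^3 - h^2 - 9*h + 9) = (h - 4)*(h - 1)^2*(h^2 - 9) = (h - 4)*(h - 3)*(h - 1)^2*(h + 3)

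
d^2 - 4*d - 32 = (d - 8)*(d + 4)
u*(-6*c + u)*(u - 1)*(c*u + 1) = -6*c^2*u^3 + 6*c^2*u^2 + c*u^4 - c*u^3 - 6*c*u^2 + 6*c*u + u^3 - u^2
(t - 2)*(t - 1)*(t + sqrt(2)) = t^3 - 3*t^2 + sqrt(2)*t^2 - 3*sqrt(2)*t + 2*t + 2*sqrt(2)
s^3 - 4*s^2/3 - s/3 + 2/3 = (s - 1)^2*(s + 2/3)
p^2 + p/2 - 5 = (p - 2)*(p + 5/2)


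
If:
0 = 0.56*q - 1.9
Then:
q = 3.39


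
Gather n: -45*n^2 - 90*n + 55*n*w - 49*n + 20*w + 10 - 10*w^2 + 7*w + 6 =-45*n^2 + n*(55*w - 139) - 10*w^2 + 27*w + 16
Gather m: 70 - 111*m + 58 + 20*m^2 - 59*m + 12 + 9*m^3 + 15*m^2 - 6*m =9*m^3 + 35*m^2 - 176*m + 140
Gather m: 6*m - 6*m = 0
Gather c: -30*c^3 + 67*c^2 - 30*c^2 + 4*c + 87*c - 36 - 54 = -30*c^3 + 37*c^2 + 91*c - 90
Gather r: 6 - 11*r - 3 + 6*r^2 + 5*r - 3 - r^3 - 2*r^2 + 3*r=-r^3 + 4*r^2 - 3*r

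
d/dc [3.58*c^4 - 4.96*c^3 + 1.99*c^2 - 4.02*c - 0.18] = 14.32*c^3 - 14.88*c^2 + 3.98*c - 4.02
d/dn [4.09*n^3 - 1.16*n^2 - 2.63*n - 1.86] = 12.27*n^2 - 2.32*n - 2.63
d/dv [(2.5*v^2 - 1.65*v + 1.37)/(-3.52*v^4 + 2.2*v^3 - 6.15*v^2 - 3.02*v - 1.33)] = (17.6*v^5 - 22.924*v^4 + 26.5496*v^3 - 26.7395*v^2 + 10.201*v + 6.3319)/(12.3904*v^8 - 15.488*v^7 + 48.136*v^6 - 5.7992*v^5 + 33.8977*v^4 + 31.294*v^3 + 25.4794*v^2 + 8.0332*v + 1.7689)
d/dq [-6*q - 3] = -6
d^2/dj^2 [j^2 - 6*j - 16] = 2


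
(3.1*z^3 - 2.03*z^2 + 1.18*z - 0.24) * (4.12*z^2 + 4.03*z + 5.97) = 12.772*z^5 + 4.1294*z^4 + 15.1877*z^3 - 8.3525*z^2 + 6.0774*z - 1.4328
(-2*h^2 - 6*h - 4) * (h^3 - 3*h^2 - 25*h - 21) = -2*h^5 + 64*h^3 + 204*h^2 + 226*h + 84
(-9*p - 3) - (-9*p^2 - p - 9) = 9*p^2 - 8*p + 6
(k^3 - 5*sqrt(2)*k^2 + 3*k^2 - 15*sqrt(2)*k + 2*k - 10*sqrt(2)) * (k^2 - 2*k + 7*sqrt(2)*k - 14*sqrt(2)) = k^5 + k^4 + 2*sqrt(2)*k^4 - 74*k^3 + 2*sqrt(2)*k^3 - 74*k^2 - 8*sqrt(2)*k^2 - 8*sqrt(2)*k + 280*k + 280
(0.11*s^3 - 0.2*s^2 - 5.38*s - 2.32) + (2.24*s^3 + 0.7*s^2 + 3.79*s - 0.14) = 2.35*s^3 + 0.5*s^2 - 1.59*s - 2.46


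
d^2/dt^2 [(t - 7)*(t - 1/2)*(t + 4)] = 6*t - 7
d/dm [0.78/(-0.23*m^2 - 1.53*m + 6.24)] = (0.3588*m + 1.1934)/(0.23*m^2 + 1.53*m - 6.24)^2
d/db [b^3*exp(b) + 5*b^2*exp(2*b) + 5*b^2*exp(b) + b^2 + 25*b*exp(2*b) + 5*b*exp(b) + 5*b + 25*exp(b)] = b^3*exp(b) + 10*b^2*exp(2*b) + 8*b^2*exp(b) + 60*b*exp(2*b) + 15*b*exp(b) + 2*b + 25*exp(2*b) + 30*exp(b) + 5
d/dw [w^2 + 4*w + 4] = 2*w + 4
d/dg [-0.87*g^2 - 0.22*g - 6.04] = -1.74*g - 0.22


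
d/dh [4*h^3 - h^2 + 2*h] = 12*h^2 - 2*h + 2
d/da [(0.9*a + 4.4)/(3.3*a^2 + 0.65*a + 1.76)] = (2.97*a^2 + 0.585*a - (0.9*a + 4.4)*(6.6*a + 0.65) + 1.584)/(3.3*a^2 + 0.65*a + 1.76)^2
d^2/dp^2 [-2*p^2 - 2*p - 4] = -4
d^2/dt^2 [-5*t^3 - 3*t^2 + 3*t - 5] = -30*t - 6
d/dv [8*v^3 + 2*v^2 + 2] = 4*v*(6*v + 1)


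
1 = 1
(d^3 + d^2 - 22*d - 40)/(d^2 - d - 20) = d + 2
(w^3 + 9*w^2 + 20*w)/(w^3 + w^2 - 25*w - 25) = w*(w + 4)/(w^2 - 4*w - 5)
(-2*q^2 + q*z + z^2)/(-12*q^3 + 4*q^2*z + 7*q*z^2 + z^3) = 1/(6*q + z)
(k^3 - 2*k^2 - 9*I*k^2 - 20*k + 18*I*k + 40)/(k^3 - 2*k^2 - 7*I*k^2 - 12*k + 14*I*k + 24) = (k - 5*I)/(k - 3*I)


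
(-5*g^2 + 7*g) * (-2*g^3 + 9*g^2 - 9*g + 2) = 10*g^5 - 59*g^4 + 108*g^3 - 73*g^2 + 14*g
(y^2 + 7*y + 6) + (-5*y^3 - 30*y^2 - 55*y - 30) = -5*y^3 - 29*y^2 - 48*y - 24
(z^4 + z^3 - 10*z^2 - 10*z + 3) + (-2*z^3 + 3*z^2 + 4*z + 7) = z^4 - z^3 - 7*z^2 - 6*z + 10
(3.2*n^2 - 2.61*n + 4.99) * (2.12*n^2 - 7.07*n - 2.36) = 6.784*n^4 - 28.1572*n^3 + 21.4795*n^2 - 29.1197*n - 11.7764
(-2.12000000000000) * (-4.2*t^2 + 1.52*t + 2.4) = 8.904*t^2 - 3.2224*t - 5.088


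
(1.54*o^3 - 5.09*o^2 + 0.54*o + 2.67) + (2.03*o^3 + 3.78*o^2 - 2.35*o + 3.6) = 3.57*o^3 - 1.31*o^2 - 1.81*o + 6.27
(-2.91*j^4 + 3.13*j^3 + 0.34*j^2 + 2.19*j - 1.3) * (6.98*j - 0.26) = -20.3118*j^5 + 22.604*j^4 + 1.5594*j^3 + 15.1978*j^2 - 9.6434*j + 0.338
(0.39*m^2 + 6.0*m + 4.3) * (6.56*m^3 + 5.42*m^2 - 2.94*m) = 2.5584*m^5 + 41.4738*m^4 + 59.5814*m^3 + 5.666*m^2 - 12.642*m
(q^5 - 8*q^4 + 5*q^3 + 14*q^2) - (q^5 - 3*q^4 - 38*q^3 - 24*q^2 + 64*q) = -5*q^4 + 43*q^3 + 38*q^2 - 64*q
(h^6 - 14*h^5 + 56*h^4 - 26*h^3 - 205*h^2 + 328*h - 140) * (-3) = -3*h^6 + 42*h^5 - 168*h^4 + 78*h^3 + 615*h^2 - 984*h + 420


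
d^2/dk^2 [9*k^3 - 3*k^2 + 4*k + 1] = 54*k - 6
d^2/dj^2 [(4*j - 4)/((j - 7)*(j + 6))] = 8*(j^3 - 3*j^2 + 129*j - 85)/(j^6 - 3*j^5 - 123*j^4 + 251*j^3 + 5166*j^2 - 5292*j - 74088)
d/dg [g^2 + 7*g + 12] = 2*g + 7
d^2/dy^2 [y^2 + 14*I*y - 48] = 2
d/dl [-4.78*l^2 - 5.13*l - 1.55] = -9.56*l - 5.13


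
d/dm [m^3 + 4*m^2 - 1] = m*(3*m + 8)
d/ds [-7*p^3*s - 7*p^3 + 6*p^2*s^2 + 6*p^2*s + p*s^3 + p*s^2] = p*(-7*p^2 + 12*p*s + 6*p + 3*s^2 + 2*s)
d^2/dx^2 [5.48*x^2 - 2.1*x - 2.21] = 10.9600000000000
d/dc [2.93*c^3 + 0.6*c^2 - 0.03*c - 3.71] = 8.79*c^2 + 1.2*c - 0.03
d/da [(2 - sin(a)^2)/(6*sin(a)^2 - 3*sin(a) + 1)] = (3*sin(a)^2 - 26*sin(a) + 6)*cos(a)/(6*sin(a)^2 - 3*sin(a) + 1)^2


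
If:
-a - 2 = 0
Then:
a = -2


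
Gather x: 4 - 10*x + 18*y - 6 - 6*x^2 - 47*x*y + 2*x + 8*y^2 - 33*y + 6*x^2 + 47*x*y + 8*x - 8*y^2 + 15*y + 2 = 0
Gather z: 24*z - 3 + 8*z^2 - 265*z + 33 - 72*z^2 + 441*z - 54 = -64*z^2 + 200*z - 24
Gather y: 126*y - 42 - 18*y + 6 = 108*y - 36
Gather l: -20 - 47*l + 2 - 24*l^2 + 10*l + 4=-24*l^2 - 37*l - 14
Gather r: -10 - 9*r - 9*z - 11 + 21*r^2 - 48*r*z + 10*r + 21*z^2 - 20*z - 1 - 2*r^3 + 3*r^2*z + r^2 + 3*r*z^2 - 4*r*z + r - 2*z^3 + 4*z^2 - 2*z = -2*r^3 + r^2*(3*z + 22) + r*(3*z^2 - 52*z + 2) - 2*z^3 + 25*z^2 - 31*z - 22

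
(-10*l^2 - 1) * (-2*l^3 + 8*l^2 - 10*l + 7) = 20*l^5 - 80*l^4 + 102*l^3 - 78*l^2 + 10*l - 7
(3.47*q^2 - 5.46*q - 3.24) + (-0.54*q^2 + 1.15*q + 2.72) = 2.93*q^2 - 4.31*q - 0.52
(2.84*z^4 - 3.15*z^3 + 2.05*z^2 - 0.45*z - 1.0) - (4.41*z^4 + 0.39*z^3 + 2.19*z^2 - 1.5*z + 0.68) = -1.57*z^4 - 3.54*z^3 - 0.14*z^2 + 1.05*z - 1.68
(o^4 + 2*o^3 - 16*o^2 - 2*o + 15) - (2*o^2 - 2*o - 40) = o^4 + 2*o^3 - 18*o^2 + 55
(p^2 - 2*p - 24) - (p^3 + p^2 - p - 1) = -p^3 - p - 23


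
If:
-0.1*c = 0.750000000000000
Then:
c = -7.50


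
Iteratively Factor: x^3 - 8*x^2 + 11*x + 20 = (x - 4)*(x^2 - 4*x - 5) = (x - 4)*(x + 1)*(x - 5)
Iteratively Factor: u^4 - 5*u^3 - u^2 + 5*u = (u - 5)*(u^3 - u) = (u - 5)*(u + 1)*(u^2 - u) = (u - 5)*(u - 1)*(u + 1)*(u)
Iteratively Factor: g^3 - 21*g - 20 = (g + 1)*(g^2 - g - 20) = (g - 5)*(g + 1)*(g + 4)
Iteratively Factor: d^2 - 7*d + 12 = (d - 4)*(d - 3)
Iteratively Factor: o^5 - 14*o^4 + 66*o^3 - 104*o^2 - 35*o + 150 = (o - 5)*(o^4 - 9*o^3 + 21*o^2 + o - 30) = (o - 5)*(o - 3)*(o^3 - 6*o^2 + 3*o + 10) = (o - 5)*(o - 3)*(o - 2)*(o^2 - 4*o - 5) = (o - 5)^2*(o - 3)*(o - 2)*(o + 1)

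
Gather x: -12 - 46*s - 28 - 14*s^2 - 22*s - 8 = -14*s^2 - 68*s - 48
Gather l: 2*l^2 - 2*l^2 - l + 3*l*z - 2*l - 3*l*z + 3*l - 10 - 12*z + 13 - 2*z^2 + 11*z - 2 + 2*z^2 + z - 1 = 0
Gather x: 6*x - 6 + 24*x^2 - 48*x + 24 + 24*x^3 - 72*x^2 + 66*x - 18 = 24*x^3 - 48*x^2 + 24*x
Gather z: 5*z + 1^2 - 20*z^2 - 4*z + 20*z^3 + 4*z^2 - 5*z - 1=20*z^3 - 16*z^2 - 4*z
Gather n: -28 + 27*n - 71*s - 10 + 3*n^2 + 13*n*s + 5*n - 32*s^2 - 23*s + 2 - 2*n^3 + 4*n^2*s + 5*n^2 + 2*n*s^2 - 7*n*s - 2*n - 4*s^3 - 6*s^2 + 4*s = -2*n^3 + n^2*(4*s + 8) + n*(2*s^2 + 6*s + 30) - 4*s^3 - 38*s^2 - 90*s - 36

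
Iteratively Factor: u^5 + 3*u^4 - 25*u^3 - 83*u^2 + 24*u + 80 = (u + 1)*(u^4 + 2*u^3 - 27*u^2 - 56*u + 80) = (u - 1)*(u + 1)*(u^3 + 3*u^2 - 24*u - 80) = (u - 5)*(u - 1)*(u + 1)*(u^2 + 8*u + 16) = (u - 5)*(u - 1)*(u + 1)*(u + 4)*(u + 4)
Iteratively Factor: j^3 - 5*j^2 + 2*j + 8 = (j - 4)*(j^2 - j - 2) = (j - 4)*(j + 1)*(j - 2)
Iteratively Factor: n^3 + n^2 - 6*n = (n - 2)*(n^2 + 3*n) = n*(n - 2)*(n + 3)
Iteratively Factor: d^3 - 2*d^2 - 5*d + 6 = (d + 2)*(d^2 - 4*d + 3) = (d - 1)*(d + 2)*(d - 3)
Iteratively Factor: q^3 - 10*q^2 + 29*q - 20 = (q - 4)*(q^2 - 6*q + 5) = (q - 5)*(q - 4)*(q - 1)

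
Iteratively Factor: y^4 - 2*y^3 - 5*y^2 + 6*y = (y - 1)*(y^3 - y^2 - 6*y) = (y - 3)*(y - 1)*(y^2 + 2*y) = (y - 3)*(y - 1)*(y + 2)*(y)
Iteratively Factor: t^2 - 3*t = (t - 3)*(t)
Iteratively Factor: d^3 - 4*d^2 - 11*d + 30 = (d + 3)*(d^2 - 7*d + 10) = (d - 2)*(d + 3)*(d - 5)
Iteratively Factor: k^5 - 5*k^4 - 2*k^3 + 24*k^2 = (k)*(k^4 - 5*k^3 - 2*k^2 + 24*k) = k*(k + 2)*(k^3 - 7*k^2 + 12*k) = k^2*(k + 2)*(k^2 - 7*k + 12) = k^2*(k - 3)*(k + 2)*(k - 4)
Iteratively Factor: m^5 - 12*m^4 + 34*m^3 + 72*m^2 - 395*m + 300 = (m - 4)*(m^4 - 8*m^3 + 2*m^2 + 80*m - 75) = (m - 5)*(m - 4)*(m^3 - 3*m^2 - 13*m + 15) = (m - 5)*(m - 4)*(m - 1)*(m^2 - 2*m - 15) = (m - 5)^2*(m - 4)*(m - 1)*(m + 3)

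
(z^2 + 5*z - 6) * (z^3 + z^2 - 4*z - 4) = z^5 + 6*z^4 - 5*z^3 - 30*z^2 + 4*z + 24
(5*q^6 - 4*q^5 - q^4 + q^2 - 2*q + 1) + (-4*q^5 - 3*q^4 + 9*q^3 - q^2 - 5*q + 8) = 5*q^6 - 8*q^5 - 4*q^4 + 9*q^3 - 7*q + 9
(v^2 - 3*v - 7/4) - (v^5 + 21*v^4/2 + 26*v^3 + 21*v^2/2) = -v^5 - 21*v^4/2 - 26*v^3 - 19*v^2/2 - 3*v - 7/4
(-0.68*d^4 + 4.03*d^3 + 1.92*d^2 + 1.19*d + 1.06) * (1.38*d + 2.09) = -0.9384*d^5 + 4.1402*d^4 + 11.0723*d^3 + 5.655*d^2 + 3.9499*d + 2.2154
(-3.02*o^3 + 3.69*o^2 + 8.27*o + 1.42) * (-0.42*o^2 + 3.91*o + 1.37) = 1.2684*o^5 - 13.358*o^4 + 6.8171*o^3 + 36.7946*o^2 + 16.8821*o + 1.9454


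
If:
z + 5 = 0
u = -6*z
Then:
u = 30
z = -5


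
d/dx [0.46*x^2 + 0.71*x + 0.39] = 0.92*x + 0.71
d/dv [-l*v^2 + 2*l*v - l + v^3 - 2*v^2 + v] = -2*l*v + 2*l + 3*v^2 - 4*v + 1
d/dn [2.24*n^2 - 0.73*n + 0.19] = 4.48*n - 0.73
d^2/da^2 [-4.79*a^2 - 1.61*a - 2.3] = -9.58000000000000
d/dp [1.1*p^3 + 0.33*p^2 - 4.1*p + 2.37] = 3.3*p^2 + 0.66*p - 4.1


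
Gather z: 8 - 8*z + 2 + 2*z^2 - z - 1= 2*z^2 - 9*z + 9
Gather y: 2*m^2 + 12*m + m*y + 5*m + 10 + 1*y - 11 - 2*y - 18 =2*m^2 + 17*m + y*(m - 1) - 19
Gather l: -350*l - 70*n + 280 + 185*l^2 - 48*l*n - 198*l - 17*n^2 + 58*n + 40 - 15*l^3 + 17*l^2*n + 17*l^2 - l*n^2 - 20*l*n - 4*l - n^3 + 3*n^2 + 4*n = -15*l^3 + l^2*(17*n + 202) + l*(-n^2 - 68*n - 552) - n^3 - 14*n^2 - 8*n + 320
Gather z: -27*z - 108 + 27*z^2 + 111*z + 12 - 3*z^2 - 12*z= 24*z^2 + 72*z - 96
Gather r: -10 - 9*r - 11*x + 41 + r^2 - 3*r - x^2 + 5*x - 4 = r^2 - 12*r - x^2 - 6*x + 27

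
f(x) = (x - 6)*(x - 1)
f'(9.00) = 11.00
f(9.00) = 24.00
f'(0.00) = -7.00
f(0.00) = 6.00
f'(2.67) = -1.66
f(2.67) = -5.56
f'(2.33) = -2.34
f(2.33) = -4.88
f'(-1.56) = -10.12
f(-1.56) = 19.35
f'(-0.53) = -8.06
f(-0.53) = 9.99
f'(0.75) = -5.50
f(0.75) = 1.31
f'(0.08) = -6.84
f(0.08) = 5.45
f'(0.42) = -6.16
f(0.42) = 3.24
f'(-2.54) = -12.08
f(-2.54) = 30.23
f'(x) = 2*x - 7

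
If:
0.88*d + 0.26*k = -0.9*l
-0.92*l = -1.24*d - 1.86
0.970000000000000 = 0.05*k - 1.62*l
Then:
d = -1.78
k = 7.31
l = -0.37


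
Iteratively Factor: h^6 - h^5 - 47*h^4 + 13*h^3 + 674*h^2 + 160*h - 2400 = (h + 4)*(h^5 - 5*h^4 - 27*h^3 + 121*h^2 + 190*h - 600) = (h + 3)*(h + 4)*(h^4 - 8*h^3 - 3*h^2 + 130*h - 200) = (h - 5)*(h + 3)*(h + 4)*(h^3 - 3*h^2 - 18*h + 40) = (h - 5)*(h + 3)*(h + 4)^2*(h^2 - 7*h + 10) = (h - 5)*(h - 2)*(h + 3)*(h + 4)^2*(h - 5)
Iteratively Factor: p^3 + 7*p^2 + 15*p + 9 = (p + 1)*(p^2 + 6*p + 9) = (p + 1)*(p + 3)*(p + 3)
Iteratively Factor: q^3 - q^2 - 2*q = (q + 1)*(q^2 - 2*q) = (q - 2)*(q + 1)*(q)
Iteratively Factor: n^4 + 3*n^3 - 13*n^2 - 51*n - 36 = (n + 3)*(n^3 - 13*n - 12) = (n + 3)^2*(n^2 - 3*n - 4) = (n - 4)*(n + 3)^2*(n + 1)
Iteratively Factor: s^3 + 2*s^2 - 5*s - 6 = (s + 3)*(s^2 - s - 2) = (s + 1)*(s + 3)*(s - 2)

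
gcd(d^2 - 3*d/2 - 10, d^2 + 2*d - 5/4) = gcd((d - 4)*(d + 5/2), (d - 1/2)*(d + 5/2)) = d + 5/2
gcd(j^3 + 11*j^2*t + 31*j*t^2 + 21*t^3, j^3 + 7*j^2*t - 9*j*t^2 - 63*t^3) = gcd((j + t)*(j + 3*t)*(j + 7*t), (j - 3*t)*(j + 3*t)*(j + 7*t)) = j^2 + 10*j*t + 21*t^2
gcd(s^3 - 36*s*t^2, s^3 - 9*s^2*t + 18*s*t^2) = s^2 - 6*s*t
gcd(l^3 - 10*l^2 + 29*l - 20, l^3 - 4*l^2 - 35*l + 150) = l - 5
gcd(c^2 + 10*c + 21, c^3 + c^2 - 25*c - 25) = 1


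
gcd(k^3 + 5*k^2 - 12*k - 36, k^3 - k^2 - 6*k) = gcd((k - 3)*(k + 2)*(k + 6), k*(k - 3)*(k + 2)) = k^2 - k - 6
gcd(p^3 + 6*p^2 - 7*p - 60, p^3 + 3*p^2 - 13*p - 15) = p^2 + 2*p - 15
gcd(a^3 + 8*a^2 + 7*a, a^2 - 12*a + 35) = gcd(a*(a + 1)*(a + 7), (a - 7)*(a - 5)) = 1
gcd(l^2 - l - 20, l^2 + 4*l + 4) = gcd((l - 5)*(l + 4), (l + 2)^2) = 1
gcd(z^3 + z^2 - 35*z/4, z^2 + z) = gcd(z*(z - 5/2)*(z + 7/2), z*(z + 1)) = z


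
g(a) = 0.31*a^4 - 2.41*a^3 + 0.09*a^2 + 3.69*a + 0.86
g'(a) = 1.24*a^3 - 7.23*a^2 + 0.18*a + 3.69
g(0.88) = 2.72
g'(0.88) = -0.91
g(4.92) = -84.18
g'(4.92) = -22.76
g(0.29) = 1.88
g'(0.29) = 3.16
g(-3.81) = 186.72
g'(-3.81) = -170.53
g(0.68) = 2.72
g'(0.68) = 0.86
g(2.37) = -12.19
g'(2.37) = -19.99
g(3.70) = -48.23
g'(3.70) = -31.81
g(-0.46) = -0.57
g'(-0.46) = 1.96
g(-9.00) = 3765.74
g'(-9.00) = -1487.52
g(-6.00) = 904.28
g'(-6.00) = -525.51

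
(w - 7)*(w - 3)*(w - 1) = w^3 - 11*w^2 + 31*w - 21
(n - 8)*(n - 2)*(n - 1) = n^3 - 11*n^2 + 26*n - 16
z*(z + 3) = z^2 + 3*z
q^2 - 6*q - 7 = (q - 7)*(q + 1)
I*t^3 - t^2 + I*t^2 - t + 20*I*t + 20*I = (t - 4*I)*(t + 5*I)*(I*t + I)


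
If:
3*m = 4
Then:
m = 4/3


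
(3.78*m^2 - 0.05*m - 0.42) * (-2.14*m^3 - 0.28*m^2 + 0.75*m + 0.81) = -8.0892*m^5 - 0.9514*m^4 + 3.7478*m^3 + 3.1419*m^2 - 0.3555*m - 0.3402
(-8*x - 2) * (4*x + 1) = -32*x^2 - 16*x - 2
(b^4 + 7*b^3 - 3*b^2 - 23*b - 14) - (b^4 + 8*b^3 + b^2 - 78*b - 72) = -b^3 - 4*b^2 + 55*b + 58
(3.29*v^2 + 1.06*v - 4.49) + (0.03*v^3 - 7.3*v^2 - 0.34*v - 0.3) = 0.03*v^3 - 4.01*v^2 + 0.72*v - 4.79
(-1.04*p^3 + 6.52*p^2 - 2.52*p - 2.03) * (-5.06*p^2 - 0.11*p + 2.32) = 5.2624*p^5 - 32.8768*p^4 + 9.6212*p^3 + 25.6754*p^2 - 5.6231*p - 4.7096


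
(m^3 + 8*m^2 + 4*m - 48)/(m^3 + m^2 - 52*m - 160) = (m^2 + 4*m - 12)/(m^2 - 3*m - 40)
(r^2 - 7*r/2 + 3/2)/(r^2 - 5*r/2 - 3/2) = (2*r - 1)/(2*r + 1)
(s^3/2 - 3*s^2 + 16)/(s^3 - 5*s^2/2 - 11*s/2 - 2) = (s^2 - 2*s - 8)/(2*s^2 + 3*s + 1)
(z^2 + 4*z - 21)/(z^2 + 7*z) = (z - 3)/z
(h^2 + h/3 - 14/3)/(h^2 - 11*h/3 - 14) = (h - 2)/(h - 6)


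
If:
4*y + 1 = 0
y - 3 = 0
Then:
No Solution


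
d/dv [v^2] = 2*v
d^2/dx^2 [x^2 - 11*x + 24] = 2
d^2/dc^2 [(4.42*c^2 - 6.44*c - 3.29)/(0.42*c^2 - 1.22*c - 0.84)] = (-8.88178419700125e-16*c^4 + 2.25758399999999*c^3 + 5.87412000000001*c^2 - 3.517416*c + 7.321832)/(0.074088*c^6 - 0.645624*c^5 + 1.430856*c^4 + 0.766648*c^3 - 2.861712*c^2 - 2.582496*c - 0.592704)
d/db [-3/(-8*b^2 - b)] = 3*(-16*b - 1)/(b^2*(8*b + 1)^2)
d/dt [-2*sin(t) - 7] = -2*cos(t)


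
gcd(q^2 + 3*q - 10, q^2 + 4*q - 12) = q - 2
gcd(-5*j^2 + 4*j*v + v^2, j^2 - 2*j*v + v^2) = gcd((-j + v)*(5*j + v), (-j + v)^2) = -j + v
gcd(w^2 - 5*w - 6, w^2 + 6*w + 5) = w + 1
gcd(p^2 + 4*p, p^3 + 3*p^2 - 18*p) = p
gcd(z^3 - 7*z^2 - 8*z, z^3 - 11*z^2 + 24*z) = z^2 - 8*z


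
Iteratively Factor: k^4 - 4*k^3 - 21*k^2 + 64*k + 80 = (k + 4)*(k^3 - 8*k^2 + 11*k + 20) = (k - 5)*(k + 4)*(k^2 - 3*k - 4) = (k - 5)*(k - 4)*(k + 4)*(k + 1)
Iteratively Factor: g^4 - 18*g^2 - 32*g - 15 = (g + 1)*(g^3 - g^2 - 17*g - 15) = (g + 1)*(g + 3)*(g^2 - 4*g - 5) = (g - 5)*(g + 1)*(g + 3)*(g + 1)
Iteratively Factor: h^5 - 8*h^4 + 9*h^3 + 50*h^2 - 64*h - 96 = (h - 4)*(h^4 - 4*h^3 - 7*h^2 + 22*h + 24) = (h - 4)^2*(h^3 - 7*h - 6) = (h - 4)^2*(h + 1)*(h^2 - h - 6) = (h - 4)^2*(h + 1)*(h + 2)*(h - 3)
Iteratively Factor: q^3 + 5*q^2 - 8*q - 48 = (q - 3)*(q^2 + 8*q + 16) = (q - 3)*(q + 4)*(q + 4)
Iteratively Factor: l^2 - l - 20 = (l + 4)*(l - 5)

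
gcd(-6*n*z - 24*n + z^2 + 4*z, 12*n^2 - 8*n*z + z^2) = -6*n + z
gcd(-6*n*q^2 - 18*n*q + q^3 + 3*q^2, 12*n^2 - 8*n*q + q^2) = -6*n + q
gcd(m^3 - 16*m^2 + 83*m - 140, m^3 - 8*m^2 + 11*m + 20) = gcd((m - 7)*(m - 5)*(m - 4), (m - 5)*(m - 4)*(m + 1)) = m^2 - 9*m + 20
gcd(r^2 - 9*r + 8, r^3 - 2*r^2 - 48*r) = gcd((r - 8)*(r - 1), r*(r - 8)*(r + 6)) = r - 8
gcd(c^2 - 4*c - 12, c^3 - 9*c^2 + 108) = c - 6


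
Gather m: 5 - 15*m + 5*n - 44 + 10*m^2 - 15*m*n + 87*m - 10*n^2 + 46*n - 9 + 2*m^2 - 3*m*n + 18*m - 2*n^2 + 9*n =12*m^2 + m*(90 - 18*n) - 12*n^2 + 60*n - 48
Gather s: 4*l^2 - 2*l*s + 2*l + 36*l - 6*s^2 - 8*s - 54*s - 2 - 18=4*l^2 + 38*l - 6*s^2 + s*(-2*l - 62) - 20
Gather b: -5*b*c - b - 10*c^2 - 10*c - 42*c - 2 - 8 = b*(-5*c - 1) - 10*c^2 - 52*c - 10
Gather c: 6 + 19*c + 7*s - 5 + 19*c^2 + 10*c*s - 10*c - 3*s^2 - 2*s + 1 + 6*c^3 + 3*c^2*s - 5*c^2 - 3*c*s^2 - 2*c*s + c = 6*c^3 + c^2*(3*s + 14) + c*(-3*s^2 + 8*s + 10) - 3*s^2 + 5*s + 2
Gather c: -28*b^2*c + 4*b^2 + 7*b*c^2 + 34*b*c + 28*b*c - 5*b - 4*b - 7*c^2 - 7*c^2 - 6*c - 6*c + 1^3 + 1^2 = 4*b^2 - 9*b + c^2*(7*b - 14) + c*(-28*b^2 + 62*b - 12) + 2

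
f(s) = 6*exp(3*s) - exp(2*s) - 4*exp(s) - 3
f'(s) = 18*exp(3*s) - 2*exp(2*s) - 4*exp(s) = 2*(9*exp(2*s) - exp(s) - 2)*exp(s)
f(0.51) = 15.27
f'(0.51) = 70.92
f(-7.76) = -3.00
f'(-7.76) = -0.00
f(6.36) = 1159748725.82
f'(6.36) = 3479585181.28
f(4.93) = 15879178.48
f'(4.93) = 47657800.38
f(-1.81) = -3.66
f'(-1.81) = -0.63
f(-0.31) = -4.10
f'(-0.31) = 3.09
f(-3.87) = -3.08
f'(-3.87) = -0.08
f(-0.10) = -2.99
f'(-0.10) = 8.08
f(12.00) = 25867362792918019.35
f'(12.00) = 77602114869178235.24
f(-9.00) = -3.00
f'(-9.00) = 0.00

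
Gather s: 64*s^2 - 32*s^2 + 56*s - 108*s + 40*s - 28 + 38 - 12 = 32*s^2 - 12*s - 2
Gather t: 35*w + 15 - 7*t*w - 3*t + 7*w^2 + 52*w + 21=t*(-7*w - 3) + 7*w^2 + 87*w + 36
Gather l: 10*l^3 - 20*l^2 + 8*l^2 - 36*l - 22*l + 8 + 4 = 10*l^3 - 12*l^2 - 58*l + 12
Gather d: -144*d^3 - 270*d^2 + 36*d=-144*d^3 - 270*d^2 + 36*d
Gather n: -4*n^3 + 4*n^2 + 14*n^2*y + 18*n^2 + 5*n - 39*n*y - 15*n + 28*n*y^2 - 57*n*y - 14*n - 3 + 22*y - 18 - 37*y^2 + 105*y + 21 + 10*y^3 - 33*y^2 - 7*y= -4*n^3 + n^2*(14*y + 22) + n*(28*y^2 - 96*y - 24) + 10*y^3 - 70*y^2 + 120*y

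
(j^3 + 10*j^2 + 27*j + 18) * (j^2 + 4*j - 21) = j^5 + 14*j^4 + 46*j^3 - 84*j^2 - 495*j - 378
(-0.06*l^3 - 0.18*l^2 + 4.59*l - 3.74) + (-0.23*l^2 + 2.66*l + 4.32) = -0.06*l^3 - 0.41*l^2 + 7.25*l + 0.58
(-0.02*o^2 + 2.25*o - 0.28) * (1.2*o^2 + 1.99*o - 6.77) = -0.024*o^4 + 2.6602*o^3 + 4.2769*o^2 - 15.7897*o + 1.8956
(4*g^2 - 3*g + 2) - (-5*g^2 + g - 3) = 9*g^2 - 4*g + 5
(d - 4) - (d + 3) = -7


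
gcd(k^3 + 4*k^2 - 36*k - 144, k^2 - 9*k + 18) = k - 6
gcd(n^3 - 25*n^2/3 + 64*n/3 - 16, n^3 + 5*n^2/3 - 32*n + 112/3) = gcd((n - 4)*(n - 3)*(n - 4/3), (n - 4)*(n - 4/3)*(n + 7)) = n^2 - 16*n/3 + 16/3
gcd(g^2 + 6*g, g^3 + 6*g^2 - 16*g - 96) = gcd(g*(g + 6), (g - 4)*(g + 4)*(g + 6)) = g + 6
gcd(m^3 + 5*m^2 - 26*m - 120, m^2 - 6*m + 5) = m - 5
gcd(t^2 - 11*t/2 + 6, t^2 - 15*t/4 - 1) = t - 4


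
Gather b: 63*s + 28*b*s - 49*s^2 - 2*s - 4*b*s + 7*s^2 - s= 24*b*s - 42*s^2 + 60*s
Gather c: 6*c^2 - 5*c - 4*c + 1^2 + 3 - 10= 6*c^2 - 9*c - 6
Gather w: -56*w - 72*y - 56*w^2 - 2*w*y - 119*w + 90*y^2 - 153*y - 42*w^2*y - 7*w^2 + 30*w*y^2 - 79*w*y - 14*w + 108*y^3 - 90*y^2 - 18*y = w^2*(-42*y - 63) + w*(30*y^2 - 81*y - 189) + 108*y^3 - 243*y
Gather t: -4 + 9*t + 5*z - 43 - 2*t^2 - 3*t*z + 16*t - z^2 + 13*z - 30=-2*t^2 + t*(25 - 3*z) - z^2 + 18*z - 77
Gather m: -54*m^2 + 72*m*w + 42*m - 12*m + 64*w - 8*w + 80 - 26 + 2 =-54*m^2 + m*(72*w + 30) + 56*w + 56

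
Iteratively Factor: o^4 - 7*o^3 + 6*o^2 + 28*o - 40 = (o - 5)*(o^3 - 2*o^2 - 4*o + 8) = (o - 5)*(o - 2)*(o^2 - 4) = (o - 5)*(o - 2)*(o + 2)*(o - 2)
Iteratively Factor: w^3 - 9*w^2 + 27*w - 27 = (w - 3)*(w^2 - 6*w + 9) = (w - 3)^2*(w - 3)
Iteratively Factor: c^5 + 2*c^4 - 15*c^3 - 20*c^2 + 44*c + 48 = (c + 2)*(c^4 - 15*c^2 + 10*c + 24) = (c - 2)*(c + 2)*(c^3 + 2*c^2 - 11*c - 12) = (c - 2)*(c + 2)*(c + 4)*(c^2 - 2*c - 3) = (c - 3)*(c - 2)*(c + 2)*(c + 4)*(c + 1)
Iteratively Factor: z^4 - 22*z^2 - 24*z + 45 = (z - 1)*(z^3 + z^2 - 21*z - 45) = (z - 1)*(z + 3)*(z^2 - 2*z - 15) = (z - 1)*(z + 3)^2*(z - 5)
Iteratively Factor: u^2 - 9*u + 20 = (u - 5)*(u - 4)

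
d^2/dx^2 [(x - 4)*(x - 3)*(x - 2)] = 6*x - 18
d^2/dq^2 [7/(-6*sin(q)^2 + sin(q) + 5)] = 7*(144*sin(q)^3 + 126*sin(q)^2 + 31*sin(q) + 62)/((sin(q) - 1)^2*(6*sin(q) + 5)^3)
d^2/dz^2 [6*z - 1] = 0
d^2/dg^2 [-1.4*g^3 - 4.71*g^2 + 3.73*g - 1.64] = -8.4*g - 9.42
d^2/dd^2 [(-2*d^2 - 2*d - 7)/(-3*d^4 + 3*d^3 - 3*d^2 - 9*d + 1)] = 2*(54*d^8 + 54*d^7 + 486*d^6 - 1161*d^5 + 963*d^4 - 90*d^3 - 270*d^2 + 522*d + 608)/(27*d^12 - 81*d^11 + 162*d^10 + 54*d^9 - 351*d^8 + 702*d^7 + 189*d^6 - 594*d^5 + 873*d^4 + 558*d^3 - 234*d^2 + 27*d - 1)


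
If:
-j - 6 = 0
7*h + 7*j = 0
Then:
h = 6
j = -6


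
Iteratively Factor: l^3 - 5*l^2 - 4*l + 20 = (l - 5)*(l^2 - 4) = (l - 5)*(l - 2)*(l + 2)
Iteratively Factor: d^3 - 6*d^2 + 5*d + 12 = (d - 3)*(d^2 - 3*d - 4) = (d - 4)*(d - 3)*(d + 1)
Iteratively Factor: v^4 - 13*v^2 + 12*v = (v - 1)*(v^3 + v^2 - 12*v) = (v - 1)*(v + 4)*(v^2 - 3*v) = (v - 3)*(v - 1)*(v + 4)*(v)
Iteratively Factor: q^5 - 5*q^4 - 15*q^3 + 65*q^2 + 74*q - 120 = (q + 2)*(q^4 - 7*q^3 - q^2 + 67*q - 60) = (q - 4)*(q + 2)*(q^3 - 3*q^2 - 13*q + 15) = (q - 4)*(q - 1)*(q + 2)*(q^2 - 2*q - 15) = (q - 4)*(q - 1)*(q + 2)*(q + 3)*(q - 5)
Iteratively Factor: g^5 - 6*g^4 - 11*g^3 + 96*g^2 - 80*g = (g - 5)*(g^4 - g^3 - 16*g^2 + 16*g) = (g - 5)*(g + 4)*(g^3 - 5*g^2 + 4*g) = (g - 5)*(g - 1)*(g + 4)*(g^2 - 4*g) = (g - 5)*(g - 4)*(g - 1)*(g + 4)*(g)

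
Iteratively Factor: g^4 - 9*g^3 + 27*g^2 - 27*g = (g - 3)*(g^3 - 6*g^2 + 9*g) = (g - 3)^2*(g^2 - 3*g) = g*(g - 3)^2*(g - 3)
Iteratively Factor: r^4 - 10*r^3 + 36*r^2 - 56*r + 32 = (r - 4)*(r^3 - 6*r^2 + 12*r - 8) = (r - 4)*(r - 2)*(r^2 - 4*r + 4) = (r - 4)*(r - 2)^2*(r - 2)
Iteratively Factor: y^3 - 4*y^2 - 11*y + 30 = (y + 3)*(y^2 - 7*y + 10) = (y - 2)*(y + 3)*(y - 5)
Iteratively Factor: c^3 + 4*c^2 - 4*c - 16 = (c - 2)*(c^2 + 6*c + 8) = (c - 2)*(c + 2)*(c + 4)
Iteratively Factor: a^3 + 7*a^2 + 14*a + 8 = (a + 2)*(a^2 + 5*a + 4) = (a + 2)*(a + 4)*(a + 1)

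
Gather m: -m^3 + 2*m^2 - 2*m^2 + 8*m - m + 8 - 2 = -m^3 + 7*m + 6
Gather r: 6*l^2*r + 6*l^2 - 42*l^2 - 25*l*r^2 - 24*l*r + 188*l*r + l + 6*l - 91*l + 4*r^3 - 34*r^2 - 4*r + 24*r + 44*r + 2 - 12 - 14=-36*l^2 - 84*l + 4*r^3 + r^2*(-25*l - 34) + r*(6*l^2 + 164*l + 64) - 24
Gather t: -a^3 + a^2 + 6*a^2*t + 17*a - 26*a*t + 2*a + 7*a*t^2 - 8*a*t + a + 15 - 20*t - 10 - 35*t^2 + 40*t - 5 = -a^3 + a^2 + 20*a + t^2*(7*a - 35) + t*(6*a^2 - 34*a + 20)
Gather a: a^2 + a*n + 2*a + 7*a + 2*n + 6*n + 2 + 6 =a^2 + a*(n + 9) + 8*n + 8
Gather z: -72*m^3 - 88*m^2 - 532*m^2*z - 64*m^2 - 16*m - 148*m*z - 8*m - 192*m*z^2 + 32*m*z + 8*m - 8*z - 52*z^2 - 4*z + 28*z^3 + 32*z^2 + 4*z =-72*m^3 - 152*m^2 - 16*m + 28*z^3 + z^2*(-192*m - 20) + z*(-532*m^2 - 116*m - 8)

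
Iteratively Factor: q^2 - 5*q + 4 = (q - 1)*(q - 4)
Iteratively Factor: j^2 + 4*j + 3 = (j + 1)*(j + 3)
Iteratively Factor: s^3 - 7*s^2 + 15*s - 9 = (s - 3)*(s^2 - 4*s + 3) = (s - 3)^2*(s - 1)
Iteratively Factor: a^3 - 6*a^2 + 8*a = (a - 2)*(a^2 - 4*a) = (a - 4)*(a - 2)*(a)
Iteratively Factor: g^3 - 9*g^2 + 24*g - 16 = (g - 4)*(g^2 - 5*g + 4) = (g - 4)^2*(g - 1)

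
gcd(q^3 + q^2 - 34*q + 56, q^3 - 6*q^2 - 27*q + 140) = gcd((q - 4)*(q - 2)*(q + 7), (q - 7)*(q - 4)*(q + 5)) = q - 4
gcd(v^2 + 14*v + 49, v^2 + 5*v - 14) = v + 7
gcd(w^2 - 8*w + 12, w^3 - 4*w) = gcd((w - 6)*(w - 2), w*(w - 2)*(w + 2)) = w - 2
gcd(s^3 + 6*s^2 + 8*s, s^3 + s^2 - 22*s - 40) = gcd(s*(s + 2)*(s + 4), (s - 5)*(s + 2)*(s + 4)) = s^2 + 6*s + 8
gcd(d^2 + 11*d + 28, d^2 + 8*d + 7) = d + 7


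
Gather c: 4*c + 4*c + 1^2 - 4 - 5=8*c - 8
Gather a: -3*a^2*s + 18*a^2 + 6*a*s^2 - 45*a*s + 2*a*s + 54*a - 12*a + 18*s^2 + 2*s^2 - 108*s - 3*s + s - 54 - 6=a^2*(18 - 3*s) + a*(6*s^2 - 43*s + 42) + 20*s^2 - 110*s - 60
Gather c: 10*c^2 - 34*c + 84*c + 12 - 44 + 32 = 10*c^2 + 50*c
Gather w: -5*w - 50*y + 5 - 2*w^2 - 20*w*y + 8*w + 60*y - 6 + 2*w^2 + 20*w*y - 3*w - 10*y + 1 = 0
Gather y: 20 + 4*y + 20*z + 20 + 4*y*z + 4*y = y*(4*z + 8) + 20*z + 40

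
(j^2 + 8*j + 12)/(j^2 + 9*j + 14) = (j + 6)/(j + 7)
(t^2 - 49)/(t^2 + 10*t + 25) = (t^2 - 49)/(t^2 + 10*t + 25)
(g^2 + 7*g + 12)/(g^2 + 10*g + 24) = (g + 3)/(g + 6)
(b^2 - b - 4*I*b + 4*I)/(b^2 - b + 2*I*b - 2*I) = (b - 4*I)/(b + 2*I)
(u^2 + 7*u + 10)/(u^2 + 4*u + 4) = (u + 5)/(u + 2)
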